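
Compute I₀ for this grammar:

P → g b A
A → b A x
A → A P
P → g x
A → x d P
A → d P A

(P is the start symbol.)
{ [P → . g b A], [P → . g x], [P' → . P] }

First, augment the grammar with P' → P
I₀ = CLOSURE({ [P' → . P] }):
  [P' → . P] has the dot before P: add [P → . g b A], [P → . g x]
No further items can be added.

I₀ = { [P → . g b A], [P → . g x], [P' → . P] }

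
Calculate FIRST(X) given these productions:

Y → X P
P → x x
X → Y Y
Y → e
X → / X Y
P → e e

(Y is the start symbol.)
To compute FIRST(X), examine every production with X on the left-hand side, reading each right-hand side left to right until a non-nullable symbol is reached.

FIRST sets of the other non-terminals involved (by the same procedure, iterated to a fixed point):
  FIRST(Y) = { '/', 'e' }

From X → Y Y:
  - Y is a non-terminal: add FIRST(Y) \ {ε} = { '/', 'e' }
    Y is not nullable, so stop
From X → / X Y:
  - '/' is a terminal: add '/' and stop

Collecting: FIRST(X) = { '/', 'e' }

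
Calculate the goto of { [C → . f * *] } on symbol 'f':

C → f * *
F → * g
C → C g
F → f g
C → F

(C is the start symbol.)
GOTO(I, 'f') = CLOSURE({ [A → αX.β] : [A → α.Xβ] ∈ I, X = 'f' })

Items with dot before 'f', with the dot advanced:
  [C → . f * *] → [C → f . * *]
Closure adds nothing (no advanced item has the dot before a non-terminal).

GOTO = { [C → f . * *] }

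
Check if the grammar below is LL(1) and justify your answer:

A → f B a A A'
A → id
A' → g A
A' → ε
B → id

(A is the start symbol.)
Relevant sets:
  FOLLOW(A') = { $, 'g' }

For A:
  PREDICT(A → f B a A A') = { 'f' }
  PREDICT(A → id) = { 'id' }
For A':
  PREDICT(A' → g A) = { 'g' }
  PREDICT(A' → ε) = { $, 'g' }
B has a single production, so nothing to check there.

Conflict found: Predict set conflict for A': { 'g' }
The grammar is NOT LL(1).

Answer: No. Predict set conflict for A': { 'g' }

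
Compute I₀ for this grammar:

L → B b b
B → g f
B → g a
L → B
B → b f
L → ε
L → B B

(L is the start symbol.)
First, augment the grammar with L' → L
I₀ = CLOSURE({ [L' → . L] }):
  [L' → . L] has the dot before L: add [L → . B b b], [L → . B], [L → .], [L → . B B]
  [L → . B b b] has the dot before B: add [B → . g f], [B → . g a], [B → . b f]
No further items can be added.

I₀ = { [B → . b f], [B → . g a], [B → . g f], [L → . B B], [L → . B b b], [L → . B], [L → .], [L' → . L] }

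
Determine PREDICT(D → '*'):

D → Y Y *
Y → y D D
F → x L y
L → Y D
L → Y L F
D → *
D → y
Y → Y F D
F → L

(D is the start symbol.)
PREDICT(D → '*') = (FIRST(RHS) \ {ε}) ∪ (FOLLOW(D) if ε ∈ FIRST(RHS), i.e. RHS ⇒* ε)
FIRST('*') = { '*' }
ε ∉ FIRST('*'), so FOLLOW(D) is not added.
PREDICT(D → '*') = { '*' }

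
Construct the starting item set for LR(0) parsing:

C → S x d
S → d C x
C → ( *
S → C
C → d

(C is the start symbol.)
First, augment the grammar with C' → C
I₀ = CLOSURE({ [C' → . C] }):
  [C' → . C] has the dot before C: add [C → . S x d], [C → . ( *], [C → . d]
  [C → . S x d] has the dot before S: add [S → . d C x], [S → . C]
No further items can be added.

I₀ = { [C → . ( *], [C → . S x d], [C → . d], [C' → . C], [S → . C], [S → . d C x] }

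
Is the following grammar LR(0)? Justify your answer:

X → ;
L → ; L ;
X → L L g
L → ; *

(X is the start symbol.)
No. Shift-reduce conflict between [X → ; .] and [L → . ; *]

A grammar is LR(0) if no state in the canonical LR(0) collection has:
  - both a shift item (dot before a terminal) and a complete item (shift-reduce conflict), or
  - two or more complete items (reduce-reduce conflict; the accept item [X' → X .] counts as a complete item here).

Augment with X' → X and build the canonical LR(0) collection (I0 = CLOSURE({[X' → . X]}), then GOTO on every symbol after a dot until no new states appear). It has 10 states:
  I0: { [L → . ; *], [L → . ; L ;], [X → . ;], [X → . L L g], [X' → . X] }  — shift
  I1: { [L → . ; *], [L → . ; L ;], [L → ; . *], [L → ; . L ;], [X → ; .] }  — shift, reduce
  I2: { [L → . ; *], [L → . ; L ;], [X → L . L g] }  — shift
  I3: { [X' → X .] }  — accept
  I4: { [L → . ; *], [L → . ; L ;], [L → ; . *], [L → ; . L ;] }  — shift
  I5: { [X → L L . g] }  — shift
  I6: { [X → L L g .] }  — reduce
  I7: { [L → ; * .] }  — reduce
  I8: { [L → ; L . ;] }  — shift
  I9: { [L → ; L ; .] }  — reduce

Conflict in state I1:
  Shift-reduce conflict between [X → ; .] and [L → . ; *]
So the grammar is NOT LR(0).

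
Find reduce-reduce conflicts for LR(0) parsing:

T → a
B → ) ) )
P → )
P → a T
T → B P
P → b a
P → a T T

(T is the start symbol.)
No reduce-reduce conflicts

Augment with T' → T and build the canonical LR(0) collection (I0 = CLOSURE({[T' → . T]}), then GOTO on every symbol after a dot until no new states appear). It has 14 states:
  I0: { [B → . ) ) )], [T → . B P], [T → . a], [T' → . T] }  — shift
  I1: { [B → ) . ) )] }  — shift
  I2: { [P → . )], [P → . a T T], [P → . a T], [P → . b a], [T → B . P] }  — shift
  I3: { [T' → T .] }  — accept
  I4: { [T → a .] }  — reduce
  I5: { [P → ) .] }  — reduce
  I6: { [T → B P .] }  — reduce
  I7: { [B → . ) ) )], [P → a . T T], [P → a . T], [T → . B P], [T → . a] }  — shift
  I8: { [P → b . a] }  — shift
  I9: { [P → b a .] }  — reduce
  I10: { [B → . ) ) )], [P → a T . T], [P → a T .], [T → . B P], [T → . a] }  — shift, reduce
  I11: { [P → a T T .] }  — reduce
  I12: { [B → ) ) . )] }  — shift
  I13: { [B → ) ) ) .] }  — reduce

No state contains more than one complete item.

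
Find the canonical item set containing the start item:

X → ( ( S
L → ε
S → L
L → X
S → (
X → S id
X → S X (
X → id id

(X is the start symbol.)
First, augment the grammar with X' → X
I₀ = CLOSURE({ [X' → . X] }):
  [X' → . X] has the dot before X: add [X → . ( ( S], [X → . S id], [X → . S X (], [X → . id id]
  [X → . S id] has the dot before S: add [S → . L], [S → . (]
  [S → . L] has the dot before L: add [L → .], [L → . X]
No further items can be added.

I₀ = { [L → . X], [L → .], [S → . (], [S → . L], [X → . ( ( S], [X → . S X (], [X → . S id], [X → . id id], [X' → . X] }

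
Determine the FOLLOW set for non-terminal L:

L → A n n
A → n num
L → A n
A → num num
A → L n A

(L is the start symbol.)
{ $, 'n' }

To compute FOLLOW(L), find every occurrence of L on a right-hand side N → α L β: add FIRST(β) \ {ε}, and if β is empty or nullable also add FOLLOW(N). Iterate to a fixed point.

L is the start symbol, so $ ∈ FOLLOW(L).
In A → L n A: L is followed by n A, add FIRST(n A) \ {ε} = { 'n' }

Taking the union: FOLLOW(L) = { $, 'n' }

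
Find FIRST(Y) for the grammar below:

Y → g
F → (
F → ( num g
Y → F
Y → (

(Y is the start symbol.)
{ '(', 'g' }

FIRST sets of the other non-terminals involved (by the same procedure, iterated to a fixed point):
  FIRST(F) = { '(' }

From Y → g:
  - g is a terminal: add 'g' and stop
From Y → F:
  - F is a non-terminal: add FIRST(F) \ {ε} = { '(' }
    F is not nullable, so stop
From Y → (:
  - '(' is a terminal: add '(' and stop

Collecting: FIRST(Y) = { '(', 'g' }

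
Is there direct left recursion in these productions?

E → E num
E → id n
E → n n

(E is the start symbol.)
Yes, E is left-recursive

Direct left recursion occurs when N → N α for some non-terminal N (the right-hand side begins with the left-hand side itself).

E → E num: LEFT RECURSIVE (starts with E)
E → id n: starts with id
E → n n: starts with n

The grammar has direct left recursion on: E.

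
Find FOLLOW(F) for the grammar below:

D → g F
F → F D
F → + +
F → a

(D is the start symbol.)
{ $, 'g' }

In D → g F: F is at the end, add FOLLOW(D)
In F → F D: F is followed by D, add FIRST(D) \ {ε} = { 'g' }

The FOLLOW sets referred to above (computed the same way, to a fixed point):
  FOLLOW(D) = { $, 'g' }

Taking the union: FOLLOW(F) = { $, 'g' }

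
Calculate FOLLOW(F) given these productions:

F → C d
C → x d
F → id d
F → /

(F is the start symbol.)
{ $ }

To compute FOLLOW(F), find every occurrence of F on a right-hand side N → α F β: add FIRST(β) \ {ε}, and if β is empty or nullable also add FOLLOW(N). Iterate to a fixed point.

F is the start symbol, so $ ∈ FOLLOW(F).
F does not occur on any right-hand side.

Taking the union: FOLLOW(F) = { $ }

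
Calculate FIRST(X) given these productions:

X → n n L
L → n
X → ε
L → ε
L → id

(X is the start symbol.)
To compute FIRST(X), examine every production with X on the left-hand side, reading each right-hand side left to right until a non-nullable symbol is reached.

From X → n n L:
  - n is a terminal: add 'n' and stop
From X → ε:
  - ε-production, so ε ∈ FIRST(X)

Collecting: FIRST(X) = { 'n', ε }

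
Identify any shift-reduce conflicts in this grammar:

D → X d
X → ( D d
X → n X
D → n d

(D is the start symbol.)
No shift-reduce conflicts

Augment with D' → D and build the canonical LR(0) collection (I0 = CLOSURE({[D' → . D]}), then GOTO on every symbol after a dot until no new states appear). It has 11 states:
  I0: { [D → . X d], [D → . n d], [D' → . D], [X → . ( D d], [X → . n X] }  — shift
  I1: { [D → . X d], [D → . n d], [X → ( . D d], [X → . ( D d], [X → . n X] }  — shift
  I2: { [D' → D .] }  — accept
  I3: { [D → X . d] }  — shift
  I4: { [D → n . d], [X → . ( D d], [X → . n X], [X → n . X] }  — shift
  I5: { [X → n X .] }  — reduce
  I6: { [D → n d .] }  — reduce
  I7: { [X → . ( D d], [X → . n X], [X → n . X] }  — shift
  I8: { [D → X d .] }  — reduce
  I9: { [X → ( D . d] }  — shift
  I10: { [X → ( D d .] }  — reduce

No state contains both a complete item and a shift item.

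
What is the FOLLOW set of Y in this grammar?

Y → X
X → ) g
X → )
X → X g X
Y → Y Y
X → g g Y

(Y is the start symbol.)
Y is the start symbol, so $ ∈ FOLLOW(Y).
In Y → Y Y: Y is followed by Y, add FIRST(Y) \ {ε} = { ')', 'g' }
In Y → Y Y: Y is at the end; this adds FOLLOW(Y) to itself — nothing new
In X → g g Y: Y is at the end, add FOLLOW(X)

The FOLLOW sets referred to above (computed the same way, to a fixed point):
  FOLLOW(X) = { $, ')', 'g' }

Taking the union: FOLLOW(Y) = { $, ')', 'g' }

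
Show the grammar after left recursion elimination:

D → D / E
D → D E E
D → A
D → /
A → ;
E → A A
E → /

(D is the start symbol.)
D → A D'
D → / D'
D' → / E D'
D' → E E D'
D' → ε
A → ;
E → A A
E → /

D is directly left-recursive. The standard transformation for
  A → A α₁ | ... | A α_m | β₁ | ... | β_n
is
  A  → β₁ A' | ... | β_n A'
  A' → α₁ A' | ... | α_m A' | ε

D → A becomes D → A D'
D → / becomes D → / D'
D → D / E becomes D' → / E D'
D → D E E becomes D' → E E D'
Add D' → ε

Productions for other non-terminals are unchanged:
  A → ;
  E → A A
  E → /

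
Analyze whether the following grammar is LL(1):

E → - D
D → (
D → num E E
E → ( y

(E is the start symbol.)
Yes, the grammar is LL(1).

A grammar is LL(1) if for each non-terminal N with multiple productions, the predict sets of those productions are pairwise disjoint, where PREDICT(N → α) = (FIRST(α) \ {ε}) ∪ (FOLLOW(N) if α ⇒* ε).

For E:
  PREDICT(E → '-' D) = { '-' }
  PREDICT(E → '(' y) = { '(' }
For D:
  PREDICT(D → '(') = { '(' }
  PREDICT(D → num E E) = { 'num' }

All predict sets are disjoint. The grammar IS LL(1).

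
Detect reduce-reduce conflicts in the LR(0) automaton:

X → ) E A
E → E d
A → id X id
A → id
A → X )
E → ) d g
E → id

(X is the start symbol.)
No reduce-reduce conflicts

A reduce-reduce conflict occurs when an LR(0) state has two complete items [A → α .] and [B → β .] — both call for a reduction, and with no lookahead the parser cannot choose between them.

Augment with X' → X and build the canonical LR(0) collection (I0 = CLOSURE({[X' → . X]}), then GOTO on every symbol after a dot until no new states appear). It has 15 states:
  I0: { [X → . ) E A], [X' → . X] }  — shift
  I1: { [E → . ) d g], [E → . E d], [E → . id], [X → ) . E A] }  — shift
  I2: { [X' → X .] }  — accept
  I3: { [E → ) . d g] }  — shift
  I4: { [A → . X )], [A → . id X id], [A → . id], [E → E . d], [X → ) E . A], [X → . ) E A] }  — shift
  I5: { [E → id .] }  — reduce
  I6: { [X → ) E A .] }  — reduce
  I7: { [A → X . )] }  — shift
  I8: { [E → E d .] }  — reduce
  I9: { [A → id . X id], [A → id .], [X → . ) E A] }  — shift, reduce
  I10: { [A → id X . id] }  — shift
  I11: { [A → id X id .] }  — reduce
  I12: { [A → X ) .] }  — reduce
  I13: { [E → ) d . g] }  — shift
  I14: { [E → ) d g .] }  — reduce

No state contains more than one complete item.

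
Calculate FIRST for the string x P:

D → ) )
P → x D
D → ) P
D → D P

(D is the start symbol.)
{ 'x' }

To compute FIRST(x P), process the symbols left to right:
Symbol x is a terminal. Add 'x' and stop.
FIRST(x P) = { 'x' }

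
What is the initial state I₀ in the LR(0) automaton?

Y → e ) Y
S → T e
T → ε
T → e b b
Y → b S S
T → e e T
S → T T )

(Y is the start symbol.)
{ [Y → . b S S], [Y → . e ) Y], [Y' → . Y] }

First, augment the grammar with Y' → Y
I₀ = CLOSURE({ [Y' → . Y] }):
  [Y' → . Y] has the dot before Y: add [Y → . e ) Y], [Y → . b S S]
No further items can be added.

I₀ = { [Y → . b S S], [Y → . e ) Y], [Y' → . Y] }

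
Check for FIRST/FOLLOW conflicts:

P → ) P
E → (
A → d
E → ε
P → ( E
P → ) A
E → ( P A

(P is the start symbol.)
No FIRST/FOLLOW conflicts.

A FIRST/FOLLOW conflict occurs when a non-terminal N has a nullable alternative N → β (β ⇒* ε) and another alternative N → α with FIRST(α) ∩ FOLLOW(N) ≠ ∅: on such a lookahead the parser cannot decide between expanding α and letting N vanish via β.

Nullable non-terminals: E.

E: nullable alternative(s) E → ε; FOLLOW(E) = { $, 'd' }
  E → (: FIRST \ {ε} = { '(' } — disjoint from FOLLOW(E)
  E → ε: FIRST \ {ε} = { } — this is the only nullable alternative, skip
  E → ( P A: FIRST \ {ε} = { '(' } — disjoint from FOLLOW(E)

A, P have no nullable alternative, so no FIRST/FOLLOW check is needed there.

No FIRST/FOLLOW conflicts found.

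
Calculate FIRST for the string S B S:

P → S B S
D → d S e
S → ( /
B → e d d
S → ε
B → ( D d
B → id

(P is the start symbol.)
{ '(', 'e', 'id' }

FIRST sets of the non-terminals involved (from the grammar, by fixed-point iteration):
  FIRST(S) = { '(', ε }
  FIRST(B) = { '(', 'e', 'id' }

To compute FIRST(S B S), process the symbols left to right:
Symbol S is a non-terminal. Add FIRST(S) \ {ε} = { '(' }
S is nullable (ε ∈ FIRST(S)), continue to the next symbol.
Symbol B is a non-terminal. Add FIRST(B) \ {ε} = { '(', 'e', 'id' }
B is not nullable (ε ∉ FIRST(B)), so stop here.
FIRST(S B S) = { '(', 'e', 'id' }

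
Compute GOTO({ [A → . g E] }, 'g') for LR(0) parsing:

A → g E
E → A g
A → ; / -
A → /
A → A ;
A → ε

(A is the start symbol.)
{ [A → . /], [A → . ; / -], [A → . A ;], [A → . g E], [A → .], [A → g . E], [E → . A g] }

GOTO(I, 'g') = CLOSURE({ [A → αX.β] : [A → α.Xβ] ∈ I, X = 'g' })

Items with dot before 'g', with the dot advanced:
  [A → . g E] → [A → g . E]
Closure of the advanced items:
  [A → g . E] has the dot before E: add [E → . A g]
  [E → . A g] has the dot before A: add [A → . g E], [A → . ; / -], [A → . /], [A → . A ;], [A → .]

GOTO = { [A → . /], [A → . ; / -], [A → . A ;], [A → . g E], [A → .], [A → g . E], [E → . A g] }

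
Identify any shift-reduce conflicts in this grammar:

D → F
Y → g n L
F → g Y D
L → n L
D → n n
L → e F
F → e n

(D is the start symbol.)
Augment with D' → D and build the canonical LR(0) collection (I0 = CLOSURE({[D' → . D]}), then GOTO on every symbol after a dot until no new states appear). It has 17 states:
  I0: { [D → . F], [D → . n n], [D' → . D], [F → . e n], [F → . g Y D] }  — shift
  I1: { [D' → D .] }  — accept
  I2: { [D → F .] }  — reduce
  I3: { [F → e . n] }  — shift
  I4: { [F → g . Y D], [Y → . g n L] }  — shift
  I5: { [D → n . n] }  — shift
  I6: { [D → n n .] }  — reduce
  I7: { [D → . F], [D → . n n], [F → . e n], [F → . g Y D], [F → g Y . D] }  — shift
  I8: { [Y → g . n L] }  — shift
  I9: { [L → . e F], [L → . n L], [Y → g n . L] }  — shift
  I10: { [Y → g n L .] }  — reduce
  I11: { [F → . e n], [F → . g Y D], [L → e . F] }  — shift
  I12: { [L → . e F], [L → . n L], [L → n . L] }  — shift
  I13: { [L → n L .] }  — reduce
  I14: { [L → e F .] }  — reduce
  I15: { [F → g Y D .] }  — reduce
  I16: { [F → e n .] }  — reduce

No state contains both a complete item and a shift item.

Answer: No shift-reduce conflicts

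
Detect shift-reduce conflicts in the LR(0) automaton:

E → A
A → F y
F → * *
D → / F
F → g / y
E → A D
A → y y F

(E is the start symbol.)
Yes — I2: [E → A .] vs [D → . / F]

A shift-reduce conflict occurs when an LR(0) state has both:
  - a complete (reduce) item [A → α .] (dot at the end), and
  - a shift item [B → β . c γ] (dot before a terminal).

Augment with E' → E and build the canonical LR(0) collection (I0 = CLOSURE({[E' → . E]}), then GOTO on every symbol after a dot until no new states appear). It has 16 states:
  I0: { [A → . F y], [A → . y y F], [E → . A D], [E → . A], [E' → . E], [F → . * *], [F → . g / y] }  — shift
  I1: { [F → * . *] }  — shift
  I2: { [D → . / F], [E → A . D], [E → A .] }  — shift, reduce
  I3: { [E' → E .] }  — accept
  I4: { [A → F . y] }  — shift
  I5: { [F → g . / y] }  — shift
  I6: { [A → y . y F] }  — shift
  I7: { [A → y y . F], [F → . * *], [F → . g / y] }  — shift
  I8: { [A → y y F .] }  — reduce
  I9: { [F → g / . y] }  — shift
  I10: { [F → g / y .] }  — reduce
  I11: { [A → F y .] }  — reduce
  I12: { [D → / . F], [F → . * *], [F → . g / y] }  — shift
  I13: { [E → A D .] }  — reduce
  I14: { [D → / F .] }  — reduce
  I15: { [F → * * .] }  — reduce

I2 contains reduce item [E → A .] and shift item [D → . / F] — shift-reduce conflict.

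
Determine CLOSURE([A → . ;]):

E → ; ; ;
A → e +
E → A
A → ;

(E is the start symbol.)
To compute CLOSURE, for each item [A → α.Bβ] where B is a non-terminal, add [B → .γ] for all productions B → γ; repeat for the newly added items until nothing changes.

Start with: [A → . ;]
The dot precedes the terminal ';', so nothing is added.

CLOSURE = { [A → . ;] }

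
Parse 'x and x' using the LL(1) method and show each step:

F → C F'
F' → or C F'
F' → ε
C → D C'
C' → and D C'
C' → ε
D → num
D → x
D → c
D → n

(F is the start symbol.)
Stack is shown with the top on the left.

Stack          Input      Action
--------------------------------
F $            x and x $  output F → C F'
C F' $         x and x $  output C → D C'
D C' F' $      x and x $  output D → x
x C' F' $      x and x $  match 'x'
C' F' $        and x $    output C' → and D C'
and D C' F' $  and x $    match 'and'
D C' F' $      x $        output D → x
x C' F' $      x $        match 'x'
C' F' $        $          output C' → ε
F' $           $          output F' → ε
$              $          accept

The string is accepted.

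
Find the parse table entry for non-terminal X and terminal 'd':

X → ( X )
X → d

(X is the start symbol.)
To find M[X, 'd'], we find productions for X where 'd' is in the predict set (PREDICT(N → α) = (FIRST(α) \ {ε}) ∪ (FOLLOW(N) if α ⇒* ε)).

X → ( X ): PREDICT = { '(' }
X → d: PREDICT = { 'd' }
  'd' is in predict set, so this production goes in M[X, 'd']

M[X, 'd'] = X → d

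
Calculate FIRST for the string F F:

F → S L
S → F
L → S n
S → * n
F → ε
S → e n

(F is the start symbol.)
FIRST sets of the non-terminals involved (from the grammar, by fixed-point iteration):
  FIRST(F) = { '*', 'e', 'n', ε }

To compute FIRST(F F), process the symbols left to right:
Symbol F is a non-terminal. Add FIRST(F) \ {ε} = { '*', 'e', 'n' }
F is nullable (ε ∈ FIRST(F)), continue to the next symbol.
Symbol F is a non-terminal. Add FIRST(F) \ {ε} = { '*', 'e', 'n' }
F is nullable (ε ∈ FIRST(F)), continue to the next symbol.
All symbols are nullable, so ε is in the result.
FIRST(F F) = { '*', 'e', 'n', ε }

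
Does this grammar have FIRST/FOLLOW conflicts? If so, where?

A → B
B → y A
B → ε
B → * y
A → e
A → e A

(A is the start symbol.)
No FIRST/FOLLOW conflicts.

Nullable non-terminals: A, B.
FIRST sets used below: FIRST(B) = { '*', 'y', ε }

A: nullable alternative(s) A → B; FOLLOW(A) = { $ }
  A → B: FIRST \ {ε} = { '*', 'y' } — this is the only nullable alternative, skip
  A → e: FIRST \ {ε} = { 'e' } — disjoint from FOLLOW(A)
  A → e A: FIRST \ {ε} = { 'e' } — disjoint from FOLLOW(A)

B: nullable alternative(s) B → ε; FOLLOW(B) = { $ }
  B → y A: FIRST \ {ε} = { 'y' } — disjoint from FOLLOW(B)
  B → ε: FIRST \ {ε} = { } — this is the only nullable alternative, skip
  B → * y: FIRST \ {ε} = { '*' } — disjoint from FOLLOW(B)

No FIRST/FOLLOW conflicts found.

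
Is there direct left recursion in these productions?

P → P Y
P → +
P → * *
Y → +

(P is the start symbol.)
Yes, P is left-recursive

Direct left recursion occurs when N → N α for some non-terminal N (the right-hand side begins with the left-hand side itself).

P → P Y: LEFT RECURSIVE (starts with P)
P → +: starts with '+'
P → * *: starts with '*'
Y → +: starts with '+'

The grammar has direct left recursion on: P.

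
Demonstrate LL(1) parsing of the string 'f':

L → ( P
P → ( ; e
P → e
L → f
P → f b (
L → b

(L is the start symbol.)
LL(1) parsing maintains a stack (initially the start symbol over $) and the input. At each step: if the stack top is a terminal, match it against the current input token; if it is a non-terminal N, replace it with the RHS of M[N, lookahead] (the unique production whose predict set contains the lookahead).

Stack is shown with the top on the left.

Stack  Input  Action
--------------------
L $    f $    output L → f
f $    f $    match 'f'
$      $      accept

The string is accepted.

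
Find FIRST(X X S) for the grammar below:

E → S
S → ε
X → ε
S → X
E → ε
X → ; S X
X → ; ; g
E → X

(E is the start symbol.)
{ ';', ε }

FIRST sets of the non-terminals involved (from the grammar, by fixed-point iteration):
  FIRST(X) = { ';', ε }
  FIRST(S) = { ';', ε }

To compute FIRST(X X S), process the symbols left to right:
Symbol X is a non-terminal. Add FIRST(X) \ {ε} = { ';' }
X is nullable (ε ∈ FIRST(X)), continue to the next symbol.
Symbol X is a non-terminal. Add FIRST(X) \ {ε} = { ';' }
X is nullable (ε ∈ FIRST(X)), continue to the next symbol.
Symbol S is a non-terminal. Add FIRST(S) \ {ε} = { ';' }
S is nullable (ε ∈ FIRST(S)), continue to the next symbol.
All symbols are nullable, so ε is in the result.
FIRST(X X S) = { ';', ε }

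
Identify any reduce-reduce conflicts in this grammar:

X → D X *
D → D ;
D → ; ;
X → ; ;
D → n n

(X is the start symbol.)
Yes — I9: [D → ; ; .] vs [X → ; ; .]

Augment with X' → X and build the canonical LR(0) collection (I0 = CLOSURE({[X' → . X]}), then GOTO on every symbol after a dot until no new states appear). It has 10 states:
  I0: { [D → . ; ;], [D → . D ;], [D → . n n], [X → . ; ;], [X → . D X *], [X' → . X] }  — shift
  I1: { [D → ; . ;], [X → ; . ;] }  — shift
  I2: { [D → . ; ;], [D → . D ;], [D → . n n], [D → D . ;], [X → . ; ;], [X → . D X *], [X → D . X *] }  — shift
  I3: { [X' → X .] }  — accept
  I4: { [D → n . n] }  — shift
  I5: { [D → n n .] }  — reduce
  I6: { [D → ; . ;], [D → D ; .], [X → ; . ;] }  — shift, reduce
  I7: { [X → D X . *] }  — shift
  I8: { [X → D X * .] }  — reduce
  I9: { [D → ; ; .], [X → ; ; .] }  — 2 reduces

I9 contains complete items [D → ; ; .], [X → ; ; .] — reduce-reduce conflict.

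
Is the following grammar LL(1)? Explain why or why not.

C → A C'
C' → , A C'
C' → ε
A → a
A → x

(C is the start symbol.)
Yes, the grammar is LL(1).

A grammar is LL(1) if for each non-terminal N with multiple productions, the predict sets of those productions are pairwise disjoint, where PREDICT(N → α) = (FIRST(α) \ {ε}) ∪ (FOLLOW(N) if α ⇒* ε).

Relevant sets:
  FOLLOW(C') = { $ }

For C':
  PREDICT(C' → ',' A C') = { ',' }
  PREDICT(C' → ε) = { $ }
For A:
  PREDICT(A → a) = { 'a' }
  PREDICT(A → x) = { 'x' }
C has a single production, so nothing to check there.

All predict sets are disjoint. The grammar IS LL(1).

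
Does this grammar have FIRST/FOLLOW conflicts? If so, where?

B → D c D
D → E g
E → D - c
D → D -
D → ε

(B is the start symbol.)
Nullable non-terminals: D.
FIRST sets used below: FIRST(E) = { '-' }, FIRST(D) = { '-', ε }

D: nullable alternative(s) D → ε; FOLLOW(D) = { $, '-', 'c' }
  D → E g: FIRST \ {ε} = { '-' } — overlaps FOLLOW(D) on { '-' }: CONFLICT
  D → D -: FIRST \ {ε} = { '-' } — overlaps FOLLOW(D) on { '-' }: CONFLICT
  D → ε: FIRST \ {ε} = { } — this is the only nullable alternative, skip

B, E have no nullable alternative, so no FIRST/FOLLOW check is needed there.

So the grammar has 2 FIRST/FOLLOW conflicts (marked CONFLICT above).

Answer: Yes. D → E g with FOLLOW(D) on { '-' }; D → D '-' with FOLLOW(D) on { '-' }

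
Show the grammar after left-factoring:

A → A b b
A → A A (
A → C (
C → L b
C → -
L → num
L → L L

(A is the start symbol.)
A → A A'
A' → b b
A' → A (
A → C (
C → L b
C → -
L → num
L → L L

Left-factoring transforms A → αβ₁ | αβ₂ into A → αA' and A' → β₁ | β₂
(α is the longest common prefix among the alternatives). Repeat until
no nonterminal has two alternatives with a common prefix.

Round 1: A has alternatives sharing prefix 'A'. Introduce A': A → A A'
  Add: A' → b b
  Add: A' → A (

No remaining common prefixes — done.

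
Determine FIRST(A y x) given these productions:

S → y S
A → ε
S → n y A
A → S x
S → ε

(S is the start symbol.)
{ 'n', 'x', 'y' }

FIRST sets of the non-terminals involved (from the grammar, by fixed-point iteration):
  FIRST(A) = { 'n', 'x', 'y', ε }

To compute FIRST(A y x), process the symbols left to right:
Symbol A is a non-terminal. Add FIRST(A) \ {ε} = { 'n', 'x', 'y' }
A is nullable (ε ∈ FIRST(A)), continue to the next symbol.
Symbol y is a terminal. Add 'y' and stop.
FIRST(A y x) = { 'n', 'x', 'y' }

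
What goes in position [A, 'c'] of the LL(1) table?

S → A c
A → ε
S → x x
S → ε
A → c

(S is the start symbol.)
A → ε, A → c

To find M[A, 'c'], we find productions for A where 'c' is in the predict set (PREDICT(N → α) = (FIRST(α) \ {ε}) ∪ (FOLLOW(N) if α ⇒* ε)).

Relevant sets:
  FOLLOW(A) = { 'c' }

A → ε: PREDICT = { 'c' }
  'c' is in predict set, so this production goes in M[A, 'c']
A → c: PREDICT = { 'c' }
  'c' is in predict set, so this production goes in M[A, 'c']

M[A, 'c'] = A → ε, A → c  (a multiply-defined cell — the grammar is not LL(1))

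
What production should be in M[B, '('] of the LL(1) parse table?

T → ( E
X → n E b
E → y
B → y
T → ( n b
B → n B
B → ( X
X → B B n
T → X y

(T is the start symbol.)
To find M[B, '('], we find productions for B where '(' is in the predict set (PREDICT(N → α) = (FIRST(α) \ {ε}) ∪ (FOLLOW(N) if α ⇒* ε)).

B → y: PREDICT = { 'y' }
B → n B: PREDICT = { 'n' }
B → ( X: PREDICT = { '(' }
  '(' is in predict set, so this production goes in M[B, '(']

M[B, '('] = B → ( X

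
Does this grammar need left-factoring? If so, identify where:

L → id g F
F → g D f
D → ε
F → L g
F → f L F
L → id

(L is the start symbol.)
Yes, L has productions with common prefix 'id'

Left-factoring is needed when two productions for the same non-terminal
share a common prefix on the right-hand side.

Productions for L:
  L → id g F
  L → id
Productions for F:
  F → g D f
  F → L g
  F → f L F

Found common prefix 'id' in productions for L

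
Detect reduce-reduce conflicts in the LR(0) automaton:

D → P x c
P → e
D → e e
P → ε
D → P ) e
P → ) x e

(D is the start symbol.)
Augment with D' → D and build the canonical LR(0) collection (I0 = CLOSURE({[D' → . D]}), then GOTO on every symbol after a dot until no new states appear). It has 12 states:
  I0: { [D → . P ) e], [D → . P x c], [D → . e e], [D' → . D], [P → . ) x e], [P → . e], [P → .] }  — shift, reduce
  I1: { [P → ) . x e] }  — shift
  I2: { [D' → D .] }  — accept
  I3: { [D → P . ) e], [D → P . x c] }  — shift
  I4: { [D → e . e], [P → e .] }  — shift, reduce
  I5: { [D → e e .] }  — reduce
  I6: { [D → P ) . e] }  — shift
  I7: { [D → P x . c] }  — shift
  I8: { [D → P x c .] }  — reduce
  I9: { [D → P ) e .] }  — reduce
  I10: { [P → ) x . e] }  — shift
  I11: { [P → ) x e .] }  — reduce

No state contains more than one complete item.

Answer: No reduce-reduce conflicts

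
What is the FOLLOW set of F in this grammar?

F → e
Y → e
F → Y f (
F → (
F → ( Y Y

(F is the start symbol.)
F is the start symbol, so $ ∈ FOLLOW(F).
F does not occur on any right-hand side.

Taking the union: FOLLOW(F) = { $ }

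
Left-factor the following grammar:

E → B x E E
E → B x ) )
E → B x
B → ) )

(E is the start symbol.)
E → B x E'
E' → E E
E' → ) )
E' → ε
B → ) )

Left-factoring transforms A → αβ₁ | αβ₂ into A → αA' and A' → β₁ | β₂
(α is the longest common prefix among the alternatives). Repeat until
no nonterminal has two alternatives with a common prefix.

Round 1: E has alternatives sharing prefix 'B x'. Introduce E': E → B x E'
  Add: E' → E E
  Add: E' → ) )
  Add: E' → ε

No remaining common prefixes — done.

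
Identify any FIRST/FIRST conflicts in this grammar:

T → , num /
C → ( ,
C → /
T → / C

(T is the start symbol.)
No FIRST/FIRST conflicts.

A FIRST/FIRST conflict occurs when two productions N → α and N → β for the same non-terminal have FIRST(α) ∩ FIRST(β) ≠ ∅ (with ε ∈ FIRST of a nullable right-hand side, so two nullable alternatives also conflict).

Productions for T:
  T → , num /: FIRST = { ',' }
  T → / C: FIRST = { '/' }
Productions for C:
  C → ( ,: FIRST = { '(' }
  C → /: FIRST = { '/' }

All alternatives of each non-terminal have pairwise disjoint FIRST sets.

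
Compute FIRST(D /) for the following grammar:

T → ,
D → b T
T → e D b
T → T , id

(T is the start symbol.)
{ 'b' }

FIRST sets of the non-terminals involved (from the grammar, by fixed-point iteration):
  FIRST(D) = { 'b' }

To compute FIRST(D /), process the symbols left to right:
Symbol D is a non-terminal. Add FIRST(D) \ {ε} = { 'b' }
D is not nullable (ε ∉ FIRST(D)), so stop here.
FIRST(D /) = { 'b' }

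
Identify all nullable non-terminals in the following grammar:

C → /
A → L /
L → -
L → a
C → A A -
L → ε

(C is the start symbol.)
{ 'L' }

A non-terminal is nullable if it can derive ε (the empty string): either it has an ε-production, or it has a production whose right-hand side consists entirely of nullable non-terminals.

ε-productions: L → ε
So L is immediately nullable.
No further non-terminal can be added: every production for the remaining non-terminals contains a terminal or a non-nullable non-terminal.
Nullable = { 'L' }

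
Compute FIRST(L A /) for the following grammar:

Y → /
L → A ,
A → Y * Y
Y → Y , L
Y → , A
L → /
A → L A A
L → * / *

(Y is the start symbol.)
{ '*', ',', '/' }

FIRST sets of the non-terminals involved (from the grammar, by fixed-point iteration):
  FIRST(L) = { '*', ',', '/' }

To compute FIRST(L A /), process the symbols left to right:
Symbol L is a non-terminal. Add FIRST(L) \ {ε} = { '*', ',', '/' }
L is not nullable (ε ∉ FIRST(L)), so stop here.
FIRST(L A /) = { '*', ',', '/' }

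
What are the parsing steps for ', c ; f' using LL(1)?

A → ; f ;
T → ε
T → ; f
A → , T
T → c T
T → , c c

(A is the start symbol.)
Stack is shown with the top on the left.

Stack  Input      Action
------------------------
A $    , c ; f $  output A → , T
, T $  , c ; f $  match ','
T $    c ; f $    output T → c T
c T $  c ; f $    match 'c'
T $    ; f $      output T → ; f
; f $  ; f $      match ';'
f $    f $        match 'f'
$      $          accept

The string is accepted.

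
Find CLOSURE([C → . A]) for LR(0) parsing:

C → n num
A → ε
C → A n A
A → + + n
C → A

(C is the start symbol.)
{ [A → . + + n], [A → .], [C → . A] }

To compute CLOSURE, for each item [A → α.Bβ] where B is a non-terminal, add [B → .γ] for all productions B → γ; repeat for the newly added items until nothing changes.

Start with: [C → . A]
  [C → . A] has the dot before A: add [A → .], [A → . + + n]
No further items can be added.

CLOSURE = { [A → . + + n], [A → .], [C → . A] }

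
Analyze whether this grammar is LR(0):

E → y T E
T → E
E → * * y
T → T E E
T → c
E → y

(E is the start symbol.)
Augment with E' → E and build the canonical LR(0) collection (I0 = CLOSURE({[E' → . E]}), then GOTO on every symbol after a dot until no new states appear). It has 11 states:
  I0: { [E → . * * y], [E → . y T E], [E → . y], [E' → . E] }  — shift
  I1: { [E → * . * y] }  — shift
  I2: { [E' → E .] }  — accept
  I3: { [E → . * * y], [E → . y T E], [E → . y], [E → y . T E], [E → y .], [T → . E], [T → . T E E], [T → . c] }  — shift, reduce
  I4: { [T → E .] }  — reduce
  I5: { [E → . * * y], [E → . y T E], [E → . y], [E → y T . E], [T → T . E E] }  — shift
  I6: { [T → c .] }  — reduce
  I7: { [E → . * * y], [E → . y T E], [E → . y], [E → y T E .], [T → T E . E] }  — shift, reduce
  I8: { [T → T E E .] }  — reduce
  I9: { [E → * * . y] }  — shift
  I10: { [E → * * y .] }  — reduce

Conflict in state I3:
  Shift-reduce conflict between [E → y .] and [E → . * * y]
So the grammar is NOT LR(0).

Answer: No. Shift-reduce conflict between [E → y .] and [E → . * * y]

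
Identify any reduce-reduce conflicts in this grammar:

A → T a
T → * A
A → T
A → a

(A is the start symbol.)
No reduce-reduce conflicts

A reduce-reduce conflict occurs when an LR(0) state has two complete items [A → α .] and [B → β .] — both call for a reduction, and with no lookahead the parser cannot choose between them.

Augment with A' → A and build the canonical LR(0) collection (I0 = CLOSURE({[A' → . A]}), then GOTO on every symbol after a dot until no new states appear). It has 7 states:
  I0: { [A → . T a], [A → . T], [A → . a], [A' → . A], [T → . * A] }  — shift
  I1: { [A → . T a], [A → . T], [A → . a], [T → * . A], [T → . * A] }  — shift
  I2: { [A' → A .] }  — accept
  I3: { [A → T . a], [A → T .] }  — shift, reduce
  I4: { [A → a .] }  — reduce
  I5: { [A → T a .] }  — reduce
  I6: { [T → * A .] }  — reduce

No state contains more than one complete item.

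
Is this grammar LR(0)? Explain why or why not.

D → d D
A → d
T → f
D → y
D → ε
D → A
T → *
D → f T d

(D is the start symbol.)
Augment with D' → D and build the canonical LR(0) collection (I0 = CLOSURE({[D' → . D]}), then GOTO on every symbol after a dot until no new states appear). It has 11 states:
  I0: { [A → . d], [D → . A], [D → . d D], [D → . f T d], [D → . y], [D → .], [D' → . D] }  — shift, reduce
  I1: { [D → A .] }  — reduce
  I2: { [D' → D .] }  — accept
  I3: { [A → . d], [A → d .], [D → . A], [D → . d D], [D → . f T d], [D → . y], [D → .], [D → d . D] }  — shift, 2 reduces
  I4: { [D → f . T d], [T → . *], [T → . f] }  — shift
  I5: { [D → y .] }  — reduce
  I6: { [T → * .] }  — reduce
  I7: { [D → f T . d] }  — shift
  I8: { [T → f .] }  — reduce
  I9: { [D → f T d .] }  — reduce
  I10: { [D → d D .] }  — reduce

Conflict in state I0:
  Shift-reduce conflict between [D → .] and [A → . d]
So the grammar is NOT LR(0).

Answer: No. Shift-reduce conflict between [D → .] and [A → . d]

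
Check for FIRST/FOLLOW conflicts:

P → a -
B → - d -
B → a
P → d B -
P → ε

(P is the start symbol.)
A FIRST/FOLLOW conflict occurs when a non-terminal N has a nullable alternative N → β (β ⇒* ε) and another alternative N → α with FIRST(α) ∩ FOLLOW(N) ≠ ∅: on such a lookahead the parser cannot decide between expanding α and letting N vanish via β.

Nullable non-terminals: P.

P: nullable alternative(s) P → ε; FOLLOW(P) = { $ }
  P → a -: FIRST \ {ε} = { 'a' } — disjoint from FOLLOW(P)
  P → d B -: FIRST \ {ε} = { 'd' } — disjoint from FOLLOW(P)
  P → ε: FIRST \ {ε} = { } — this is the only nullable alternative, skip

B has no nullable alternative, so no FIRST/FOLLOW check is needed there.

No FIRST/FOLLOW conflicts found.

Answer: No FIRST/FOLLOW conflicts.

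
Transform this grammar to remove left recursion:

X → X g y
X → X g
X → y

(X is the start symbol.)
X → y X'
X' → g y X'
X' → g X'
X' → ε

X is directly left-recursive. The standard transformation for
  A → A α₁ | ... | A α_m | β₁ | ... | β_n
is
  A  → β₁ A' | ... | β_n A'
  A' → α₁ A' | ... | α_m A' | ε

X → y becomes X → y X'
X → X g y becomes X' → g y X'
X → X g becomes X' → g X'
Add X' → ε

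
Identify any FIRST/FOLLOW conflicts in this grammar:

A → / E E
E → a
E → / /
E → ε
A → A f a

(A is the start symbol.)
Yes. E → a with FOLLOW(E) on { 'a' }; E → '/' '/' with FOLLOW(E) on { '/' }

A FIRST/FOLLOW conflict occurs when a non-terminal N has a nullable alternative N → β (β ⇒* ε) and another alternative N → α with FIRST(α) ∩ FOLLOW(N) ≠ ∅: on such a lookahead the parser cannot decide between expanding α and letting N vanish via β.

Nullable non-terminals: E.

E: nullable alternative(s) E → ε; FOLLOW(E) = { $, '/', 'a', 'f' }
  E → a: FIRST \ {ε} = { 'a' } — overlaps FOLLOW(E) on { 'a' }: CONFLICT
  E → / /: FIRST \ {ε} = { '/' } — overlaps FOLLOW(E) on { '/' }: CONFLICT
  E → ε: FIRST \ {ε} = { } — this is the only nullable alternative, skip

A has no nullable alternative, so no FIRST/FOLLOW check is needed there.

So the grammar has 2 FIRST/FOLLOW conflicts (marked CONFLICT above).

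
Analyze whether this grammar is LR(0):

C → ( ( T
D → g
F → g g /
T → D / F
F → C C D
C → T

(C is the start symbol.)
No. Shift-reduce conflict between [D → g .] and [F → g . g /]

A grammar is LR(0) if no state in the canonical LR(0) collection has:
  - both a shift item (dot before a terminal) and a complete item (shift-reduce conflict), or
  - two or more complete items (reduce-reduce conflict; the accept item [C' → C .] counts as a complete item here).

Augment with C' → C and build the canonical LR(0) collection (I0 = CLOSURE({[C' → . C]}), then GOTO on every symbol after a dot until no new states appear). It has 16 states:
  I0: { [C → . ( ( T], [C → . T], [C' → . C], [D → . g], [T → . D / F] }  — shift
  I1: { [C → ( . ( T] }  — shift
  I2: { [C' → C .] }  — accept
  I3: { [T → D . / F] }  — shift
  I4: { [C → T .] }  — reduce
  I5: { [D → g .] }  — reduce
  I6: { [C → . ( ( T], [C → . T], [D → . g], [F → . C C D], [F → . g g /], [T → . D / F], [T → D / . F] }  — shift
  I7: { [C → . ( ( T], [C → . T], [D → . g], [F → C . C D], [T → . D / F] }  — shift
  I8: { [T → D / F .] }  — reduce
  I9: { [D → g .], [F → g . g /] }  — shift, reduce
  I10: { [F → g g . /] }  — shift
  I11: { [F → g g / .] }  — reduce
  I12: { [D → . g], [F → C C . D] }  — shift
  I13: { [F → C C D .] }  — reduce
  I14: { [C → ( ( . T], [D → . g], [T → . D / F] }  — shift
  I15: { [C → ( ( T .] }  — reduce

Conflict in state I9:
  Shift-reduce conflict between [D → g .] and [F → g . g /]
So the grammar is NOT LR(0).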